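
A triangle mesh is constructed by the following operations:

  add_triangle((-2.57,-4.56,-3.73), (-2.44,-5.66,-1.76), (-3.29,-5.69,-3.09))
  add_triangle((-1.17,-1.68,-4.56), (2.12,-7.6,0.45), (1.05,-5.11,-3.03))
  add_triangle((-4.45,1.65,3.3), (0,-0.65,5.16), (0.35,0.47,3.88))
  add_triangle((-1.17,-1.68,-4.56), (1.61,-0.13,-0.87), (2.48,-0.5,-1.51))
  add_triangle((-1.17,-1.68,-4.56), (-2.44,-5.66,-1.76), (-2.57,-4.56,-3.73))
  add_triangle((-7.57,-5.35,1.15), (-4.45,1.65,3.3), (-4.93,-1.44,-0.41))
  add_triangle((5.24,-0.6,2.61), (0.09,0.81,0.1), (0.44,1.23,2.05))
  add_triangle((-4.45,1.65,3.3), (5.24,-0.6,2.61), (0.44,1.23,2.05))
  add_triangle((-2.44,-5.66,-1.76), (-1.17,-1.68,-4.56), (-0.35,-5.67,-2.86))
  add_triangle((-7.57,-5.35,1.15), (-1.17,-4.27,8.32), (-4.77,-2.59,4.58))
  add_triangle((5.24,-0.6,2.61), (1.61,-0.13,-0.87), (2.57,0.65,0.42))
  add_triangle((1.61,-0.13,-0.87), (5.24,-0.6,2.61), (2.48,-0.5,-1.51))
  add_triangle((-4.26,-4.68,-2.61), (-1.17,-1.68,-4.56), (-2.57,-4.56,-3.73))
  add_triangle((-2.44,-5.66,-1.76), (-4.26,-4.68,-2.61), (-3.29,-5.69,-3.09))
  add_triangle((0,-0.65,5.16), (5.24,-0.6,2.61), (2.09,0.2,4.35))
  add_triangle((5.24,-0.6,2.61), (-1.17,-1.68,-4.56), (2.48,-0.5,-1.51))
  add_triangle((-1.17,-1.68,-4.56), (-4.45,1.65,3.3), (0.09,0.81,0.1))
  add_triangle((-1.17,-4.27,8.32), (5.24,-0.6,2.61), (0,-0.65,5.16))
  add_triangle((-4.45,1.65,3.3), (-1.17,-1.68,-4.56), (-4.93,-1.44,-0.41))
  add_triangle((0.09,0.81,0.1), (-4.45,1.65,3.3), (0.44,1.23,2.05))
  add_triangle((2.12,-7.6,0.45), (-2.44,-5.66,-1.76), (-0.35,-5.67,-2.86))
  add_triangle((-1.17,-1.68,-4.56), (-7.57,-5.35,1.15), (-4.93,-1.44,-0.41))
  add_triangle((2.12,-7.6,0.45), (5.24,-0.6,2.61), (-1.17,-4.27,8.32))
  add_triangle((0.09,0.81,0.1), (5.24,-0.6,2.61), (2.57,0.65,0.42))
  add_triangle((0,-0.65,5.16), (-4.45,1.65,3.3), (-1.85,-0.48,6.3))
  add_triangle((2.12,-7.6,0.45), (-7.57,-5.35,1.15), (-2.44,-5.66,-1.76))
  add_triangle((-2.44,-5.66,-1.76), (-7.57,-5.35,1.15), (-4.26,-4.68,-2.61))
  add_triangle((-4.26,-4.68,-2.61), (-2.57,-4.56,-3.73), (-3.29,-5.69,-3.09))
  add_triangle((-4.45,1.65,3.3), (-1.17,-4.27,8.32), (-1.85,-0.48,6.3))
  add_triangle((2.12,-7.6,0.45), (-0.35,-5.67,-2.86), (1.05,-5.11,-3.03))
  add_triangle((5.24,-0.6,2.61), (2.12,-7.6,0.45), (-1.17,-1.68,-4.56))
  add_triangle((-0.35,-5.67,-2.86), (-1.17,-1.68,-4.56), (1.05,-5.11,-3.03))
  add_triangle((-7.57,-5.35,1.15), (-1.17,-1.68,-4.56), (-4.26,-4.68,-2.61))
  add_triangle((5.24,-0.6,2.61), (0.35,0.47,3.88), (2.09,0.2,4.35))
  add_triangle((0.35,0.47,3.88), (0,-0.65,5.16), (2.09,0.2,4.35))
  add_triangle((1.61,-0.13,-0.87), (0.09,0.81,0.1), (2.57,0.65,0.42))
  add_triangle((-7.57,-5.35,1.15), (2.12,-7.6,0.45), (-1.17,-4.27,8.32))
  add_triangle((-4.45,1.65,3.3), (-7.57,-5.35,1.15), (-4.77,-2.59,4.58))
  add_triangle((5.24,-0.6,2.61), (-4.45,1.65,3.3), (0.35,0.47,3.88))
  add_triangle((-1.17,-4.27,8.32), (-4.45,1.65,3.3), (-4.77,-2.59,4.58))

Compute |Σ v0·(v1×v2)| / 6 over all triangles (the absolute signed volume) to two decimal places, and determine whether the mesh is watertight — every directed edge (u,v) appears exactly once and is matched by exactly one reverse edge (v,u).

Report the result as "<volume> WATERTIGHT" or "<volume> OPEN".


Per-triangle v0·(v1×v2)/6:
  t1: +1.0729
  t2: -4.7013
  t3: +4.2909
  t4: +0.3367
  t5: +1.3291
  t6: +13.7788
  t7: +1.2499
  t8: +4.3450
  t9: +8.4381
  t10: +24.7724
  t11: +1.3380
  t12: +0.4457
  t13: +4.1347
  t14: +1.8819
  t15: +3.8581
  t16: +3.5987
  t17: +3.1336
  t18: +14.7922
  t19: +6.7808
  t20: +1.3141
  t21: +11.1417
  t22: +13.4666
  t23: +59.5338
  t24: +0.6617
  t25: +2.0864
  t26: +28.2916
  t27: +11.6856
  t28: +1.8518
  t29: +10.7480
  t30: +6.6342
  t31: +24.5951
  t32: +5.2464
  t33: +6.4723
  t34: +0.0523
  t35: +1.4981
  t36: +0.3625
  t37: +90.1111
  t38: +20.7376
  t39: +1.2334
  t40: +20.4534
Σ = +413.0541 → |volume| = 413.05

Directed edges: 120 total; 6 unmatched, e.g. (-1.17,-1.68,-4.56)→(1.61,-0.13,-0.87) → open.

413.05 OPEN


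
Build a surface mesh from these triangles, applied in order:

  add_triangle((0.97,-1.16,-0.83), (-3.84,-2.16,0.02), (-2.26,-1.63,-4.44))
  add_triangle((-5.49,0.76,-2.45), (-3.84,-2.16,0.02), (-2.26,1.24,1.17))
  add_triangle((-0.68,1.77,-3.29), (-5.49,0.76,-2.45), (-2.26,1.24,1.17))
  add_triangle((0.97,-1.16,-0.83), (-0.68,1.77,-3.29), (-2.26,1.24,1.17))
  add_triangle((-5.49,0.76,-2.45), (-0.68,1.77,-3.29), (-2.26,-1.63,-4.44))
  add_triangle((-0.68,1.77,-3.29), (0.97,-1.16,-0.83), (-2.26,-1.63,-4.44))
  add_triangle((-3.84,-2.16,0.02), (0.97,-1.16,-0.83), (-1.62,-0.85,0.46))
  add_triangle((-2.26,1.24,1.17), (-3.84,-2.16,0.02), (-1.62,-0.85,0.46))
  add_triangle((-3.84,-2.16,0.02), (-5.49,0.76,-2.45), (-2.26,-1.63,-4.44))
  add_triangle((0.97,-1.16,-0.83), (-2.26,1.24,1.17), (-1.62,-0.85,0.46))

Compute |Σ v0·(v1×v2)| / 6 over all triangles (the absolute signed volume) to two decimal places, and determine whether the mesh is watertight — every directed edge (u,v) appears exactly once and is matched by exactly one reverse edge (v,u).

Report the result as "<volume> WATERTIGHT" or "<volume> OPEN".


Per-triangle v0·(v1×v2)/6:
  t1: +4.6701
  t2: +6.8361
  t3: +5.8742
  t4: -1.0337
  t5: +10.5710
  t6: +3.6980
  t7: +0.4606
  t8: +0.6803
  t9: +11.5329
  t10: -0.1252
Σ = +43.1644 → |volume| = 43.16

Directed edges: 30 total, each appears once with its reverse present → watertight.

43.16 WATERTIGHT


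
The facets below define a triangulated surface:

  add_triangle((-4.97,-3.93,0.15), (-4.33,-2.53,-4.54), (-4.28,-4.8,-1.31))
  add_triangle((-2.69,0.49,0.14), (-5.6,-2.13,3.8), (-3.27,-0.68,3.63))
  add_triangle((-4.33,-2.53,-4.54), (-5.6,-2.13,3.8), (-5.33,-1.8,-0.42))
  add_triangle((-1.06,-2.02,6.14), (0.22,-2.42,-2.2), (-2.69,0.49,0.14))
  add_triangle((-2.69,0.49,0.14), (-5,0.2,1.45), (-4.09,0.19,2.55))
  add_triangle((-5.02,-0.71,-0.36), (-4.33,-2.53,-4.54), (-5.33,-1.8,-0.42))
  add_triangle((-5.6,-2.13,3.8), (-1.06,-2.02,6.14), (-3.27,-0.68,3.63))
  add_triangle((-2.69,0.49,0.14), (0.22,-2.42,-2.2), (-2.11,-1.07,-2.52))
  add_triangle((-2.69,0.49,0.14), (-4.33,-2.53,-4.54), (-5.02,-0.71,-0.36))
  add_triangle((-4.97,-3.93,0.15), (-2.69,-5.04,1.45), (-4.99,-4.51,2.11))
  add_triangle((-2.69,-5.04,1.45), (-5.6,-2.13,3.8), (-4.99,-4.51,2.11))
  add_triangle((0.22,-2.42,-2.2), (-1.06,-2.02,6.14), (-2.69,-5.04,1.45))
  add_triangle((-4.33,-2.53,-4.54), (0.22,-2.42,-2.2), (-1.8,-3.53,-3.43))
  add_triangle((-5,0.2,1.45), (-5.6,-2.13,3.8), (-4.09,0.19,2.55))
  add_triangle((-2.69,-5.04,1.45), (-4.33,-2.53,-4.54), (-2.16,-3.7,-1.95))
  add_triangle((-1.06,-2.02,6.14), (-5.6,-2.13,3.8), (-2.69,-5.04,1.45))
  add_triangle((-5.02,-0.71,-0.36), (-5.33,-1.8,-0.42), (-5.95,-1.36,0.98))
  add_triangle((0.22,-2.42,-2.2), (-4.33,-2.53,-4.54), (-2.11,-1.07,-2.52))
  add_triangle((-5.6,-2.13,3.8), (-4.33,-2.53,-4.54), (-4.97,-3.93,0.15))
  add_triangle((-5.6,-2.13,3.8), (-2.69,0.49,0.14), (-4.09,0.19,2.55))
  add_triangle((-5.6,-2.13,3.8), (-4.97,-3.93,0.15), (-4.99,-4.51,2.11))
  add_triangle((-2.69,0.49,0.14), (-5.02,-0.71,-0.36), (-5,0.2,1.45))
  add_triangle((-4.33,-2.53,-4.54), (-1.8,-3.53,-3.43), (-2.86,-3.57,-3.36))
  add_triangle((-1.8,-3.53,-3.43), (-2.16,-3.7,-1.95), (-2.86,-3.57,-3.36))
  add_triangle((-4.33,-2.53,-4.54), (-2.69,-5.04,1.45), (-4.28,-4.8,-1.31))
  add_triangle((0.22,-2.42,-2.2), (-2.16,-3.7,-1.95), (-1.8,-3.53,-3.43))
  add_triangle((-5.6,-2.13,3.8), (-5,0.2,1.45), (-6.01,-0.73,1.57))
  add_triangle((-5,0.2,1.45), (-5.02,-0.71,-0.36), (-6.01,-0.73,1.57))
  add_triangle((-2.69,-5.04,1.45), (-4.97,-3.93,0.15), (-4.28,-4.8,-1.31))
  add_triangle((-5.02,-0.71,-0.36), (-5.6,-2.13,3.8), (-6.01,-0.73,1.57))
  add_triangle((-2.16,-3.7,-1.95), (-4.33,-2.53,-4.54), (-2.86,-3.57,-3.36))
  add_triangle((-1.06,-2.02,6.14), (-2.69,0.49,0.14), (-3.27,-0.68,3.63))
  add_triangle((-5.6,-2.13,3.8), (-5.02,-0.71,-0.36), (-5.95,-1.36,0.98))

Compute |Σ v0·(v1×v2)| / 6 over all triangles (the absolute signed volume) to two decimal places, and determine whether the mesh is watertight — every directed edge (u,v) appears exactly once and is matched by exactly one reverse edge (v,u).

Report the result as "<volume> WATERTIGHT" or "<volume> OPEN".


Per-triangle v0·(v1×v2)/6:
  t1: +6.5425
  t2: +2.8796
  t3: +4.9136
  t4: -8.6640
  t5: +0.4487
  t6: +3.6414
  t7: +4.9816
  t8: -1.3790
  t9: +2.5461
  t10: +4.0880
  t11: +3.8690
  t12: +7.1026
  t13: +1.5099
  t14: +2.7234
  t15: +6.7255
  t16: +20.8890
  t17: +1.2476
  t18: +0.8515
  t19: +11.5800
  t20: -2.4277
  t21: +5.4269
  t22: +1.0645
  t23: +1.4679
  t24: +0.9887
  t25: +0.8674
  t26: +1.4317
  t27: +2.0988
  t28: +1.3371
  t29: +5.0776
  t30: +2.6619
  t31: +1.0670
  t32: +0.0472
  t33: +0.2479
Σ = +97.8540 → |volume| = 97.85

Directed edges: 99 total; 9 unmatched, e.g. (-5.6,-2.13,3.8)→(-5.33,-1.8,-0.42) → open.

97.85 OPEN


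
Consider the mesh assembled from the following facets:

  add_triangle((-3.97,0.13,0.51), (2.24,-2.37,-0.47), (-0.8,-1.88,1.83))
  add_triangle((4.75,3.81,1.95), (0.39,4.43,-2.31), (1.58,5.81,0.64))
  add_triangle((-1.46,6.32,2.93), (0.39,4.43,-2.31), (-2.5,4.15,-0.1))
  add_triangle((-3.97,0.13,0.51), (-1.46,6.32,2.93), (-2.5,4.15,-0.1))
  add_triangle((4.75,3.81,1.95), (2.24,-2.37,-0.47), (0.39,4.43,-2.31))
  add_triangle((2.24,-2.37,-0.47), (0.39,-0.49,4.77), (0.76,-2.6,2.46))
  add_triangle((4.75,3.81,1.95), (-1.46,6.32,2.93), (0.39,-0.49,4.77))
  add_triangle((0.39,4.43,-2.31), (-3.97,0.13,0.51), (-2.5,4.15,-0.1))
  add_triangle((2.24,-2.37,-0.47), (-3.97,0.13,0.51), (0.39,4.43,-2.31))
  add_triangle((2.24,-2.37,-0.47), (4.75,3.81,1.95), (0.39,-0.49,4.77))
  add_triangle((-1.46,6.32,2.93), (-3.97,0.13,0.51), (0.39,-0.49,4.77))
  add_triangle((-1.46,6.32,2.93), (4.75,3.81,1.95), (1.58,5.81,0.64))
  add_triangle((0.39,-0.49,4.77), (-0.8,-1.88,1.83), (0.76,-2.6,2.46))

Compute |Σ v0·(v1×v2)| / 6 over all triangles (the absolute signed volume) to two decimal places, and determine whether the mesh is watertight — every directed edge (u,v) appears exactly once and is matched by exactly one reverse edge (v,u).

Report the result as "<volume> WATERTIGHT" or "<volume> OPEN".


Per-triangle v0·(v1×v2)/6:
  t1: +2.8546
  t2: +8.8551
  t3: +10.0978
  t4: +9.1298
  t5: +12.6773
  t6: +3.1773
  t7: +29.5818
  t8: +4.8450
  t9: +3.9699
  t10: +16.0896
  t11: +20.8699
  t12: +12.7438
  t13: +2.5239
Σ = +137.4158 → |volume| = 137.42

Directed edges: 39 total; 9 unmatched, e.g. (2.24,-2.37,-0.47)→(-0.8,-1.88,1.83) → open.

137.42 OPEN


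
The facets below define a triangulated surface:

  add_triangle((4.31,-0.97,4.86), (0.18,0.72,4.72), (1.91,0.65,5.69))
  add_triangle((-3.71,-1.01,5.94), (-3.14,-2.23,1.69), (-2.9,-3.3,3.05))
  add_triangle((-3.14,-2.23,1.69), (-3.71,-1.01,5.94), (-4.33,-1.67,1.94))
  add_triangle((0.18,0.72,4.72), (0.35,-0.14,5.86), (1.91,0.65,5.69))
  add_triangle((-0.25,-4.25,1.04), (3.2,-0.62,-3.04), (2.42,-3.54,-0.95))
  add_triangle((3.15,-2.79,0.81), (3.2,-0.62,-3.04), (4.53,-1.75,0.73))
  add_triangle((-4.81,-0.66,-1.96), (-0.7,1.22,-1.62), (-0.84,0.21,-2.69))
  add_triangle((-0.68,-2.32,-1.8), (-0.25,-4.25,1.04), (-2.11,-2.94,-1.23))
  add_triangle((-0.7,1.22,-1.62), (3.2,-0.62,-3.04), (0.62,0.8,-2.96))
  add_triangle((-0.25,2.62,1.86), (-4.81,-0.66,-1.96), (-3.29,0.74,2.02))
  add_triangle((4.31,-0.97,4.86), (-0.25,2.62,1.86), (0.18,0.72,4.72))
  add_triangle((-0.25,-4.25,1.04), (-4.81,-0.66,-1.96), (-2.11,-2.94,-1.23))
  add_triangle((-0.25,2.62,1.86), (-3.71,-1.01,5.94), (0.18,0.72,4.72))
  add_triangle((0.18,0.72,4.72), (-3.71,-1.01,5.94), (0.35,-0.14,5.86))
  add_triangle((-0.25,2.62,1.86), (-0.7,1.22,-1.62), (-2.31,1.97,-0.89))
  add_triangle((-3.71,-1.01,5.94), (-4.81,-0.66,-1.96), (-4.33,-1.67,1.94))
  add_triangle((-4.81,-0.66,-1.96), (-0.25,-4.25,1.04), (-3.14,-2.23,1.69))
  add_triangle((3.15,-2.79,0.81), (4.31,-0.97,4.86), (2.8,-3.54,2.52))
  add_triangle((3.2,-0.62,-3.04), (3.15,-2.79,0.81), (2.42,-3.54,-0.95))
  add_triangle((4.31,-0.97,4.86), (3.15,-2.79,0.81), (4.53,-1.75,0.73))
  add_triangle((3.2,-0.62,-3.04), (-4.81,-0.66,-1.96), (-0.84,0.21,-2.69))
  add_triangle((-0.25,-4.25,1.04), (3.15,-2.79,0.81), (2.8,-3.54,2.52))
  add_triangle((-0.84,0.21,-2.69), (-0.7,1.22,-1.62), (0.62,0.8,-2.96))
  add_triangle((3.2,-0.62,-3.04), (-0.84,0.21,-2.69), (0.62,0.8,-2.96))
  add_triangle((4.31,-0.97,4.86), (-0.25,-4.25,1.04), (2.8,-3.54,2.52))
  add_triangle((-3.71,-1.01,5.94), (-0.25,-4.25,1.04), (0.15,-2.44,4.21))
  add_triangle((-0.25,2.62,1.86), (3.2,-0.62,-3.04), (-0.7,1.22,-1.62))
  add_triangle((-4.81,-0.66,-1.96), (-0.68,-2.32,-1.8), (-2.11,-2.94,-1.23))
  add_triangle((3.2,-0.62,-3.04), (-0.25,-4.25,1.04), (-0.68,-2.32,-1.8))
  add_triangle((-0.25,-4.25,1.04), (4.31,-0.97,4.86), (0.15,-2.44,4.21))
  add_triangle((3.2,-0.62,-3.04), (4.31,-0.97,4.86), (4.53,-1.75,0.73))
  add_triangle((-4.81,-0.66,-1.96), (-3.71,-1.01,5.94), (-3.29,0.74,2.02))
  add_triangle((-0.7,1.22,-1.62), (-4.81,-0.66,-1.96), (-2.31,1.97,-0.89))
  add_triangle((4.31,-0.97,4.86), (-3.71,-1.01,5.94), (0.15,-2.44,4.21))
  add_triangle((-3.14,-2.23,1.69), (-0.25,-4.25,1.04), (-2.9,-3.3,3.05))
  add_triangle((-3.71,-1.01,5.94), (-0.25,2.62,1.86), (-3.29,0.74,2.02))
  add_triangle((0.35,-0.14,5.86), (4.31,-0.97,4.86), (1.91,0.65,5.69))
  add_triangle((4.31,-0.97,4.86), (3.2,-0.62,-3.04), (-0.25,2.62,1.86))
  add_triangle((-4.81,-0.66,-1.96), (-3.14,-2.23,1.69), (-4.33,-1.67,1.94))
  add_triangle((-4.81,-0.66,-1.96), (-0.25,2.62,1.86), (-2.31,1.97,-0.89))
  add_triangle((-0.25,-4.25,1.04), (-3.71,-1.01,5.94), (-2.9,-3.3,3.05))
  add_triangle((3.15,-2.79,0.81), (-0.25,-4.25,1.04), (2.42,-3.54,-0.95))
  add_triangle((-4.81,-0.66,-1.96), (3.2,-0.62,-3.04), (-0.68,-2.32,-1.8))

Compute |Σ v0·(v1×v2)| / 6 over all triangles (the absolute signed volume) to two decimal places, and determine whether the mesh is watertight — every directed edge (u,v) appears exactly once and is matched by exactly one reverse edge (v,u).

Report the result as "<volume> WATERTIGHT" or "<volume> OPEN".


Per-triangle v0·(v1×v2)/6:
  t1: -1.5720
  t2: +3.8261
  t3: +3.2317
  t4: +1.3553
  t5: +1.7781
  t6: +4.0824
  t7: +2.1289
  t8: +2.4982
  t9: +0.2499
  t10: +5.2771
  t11: +7.1485
  t12: +3.6774
  t13: +7.7186
  t14: +3.3924
  t15: +1.7205
  t16: +4.9394
  t17: +8.3887
  t18: +4.7786
  t19: +4.6600
  t20: +5.1060
  t21: +3.1260
  t22: +3.6110
  t23: +0.8066
  t24: +1.6519
  t25: +4.7345
  t26: +10.5260
  t27: +4.0722
  t28: +2.5750
  t29: +6.6568
  t30: +10.2148
  t31: +3.8037
  t32: +8.4670
  t33: +2.5012
  t34: +12.1428
  t35: +2.5860
  t36: +6.8741
  t37: +4.3950
  t38: +12.3979
  t39: +2.7818
  t40: +3.4877
  t41: +5.1126
  t42: +4.5006
  t43: +6.4612
Σ = +197.8725 → |volume| = 197.87

Directed edges: 129 total; 3 unmatched, e.g. (-3.71,-1.01,5.94)→(0.35,-0.14,5.86) → open.

197.87 OPEN


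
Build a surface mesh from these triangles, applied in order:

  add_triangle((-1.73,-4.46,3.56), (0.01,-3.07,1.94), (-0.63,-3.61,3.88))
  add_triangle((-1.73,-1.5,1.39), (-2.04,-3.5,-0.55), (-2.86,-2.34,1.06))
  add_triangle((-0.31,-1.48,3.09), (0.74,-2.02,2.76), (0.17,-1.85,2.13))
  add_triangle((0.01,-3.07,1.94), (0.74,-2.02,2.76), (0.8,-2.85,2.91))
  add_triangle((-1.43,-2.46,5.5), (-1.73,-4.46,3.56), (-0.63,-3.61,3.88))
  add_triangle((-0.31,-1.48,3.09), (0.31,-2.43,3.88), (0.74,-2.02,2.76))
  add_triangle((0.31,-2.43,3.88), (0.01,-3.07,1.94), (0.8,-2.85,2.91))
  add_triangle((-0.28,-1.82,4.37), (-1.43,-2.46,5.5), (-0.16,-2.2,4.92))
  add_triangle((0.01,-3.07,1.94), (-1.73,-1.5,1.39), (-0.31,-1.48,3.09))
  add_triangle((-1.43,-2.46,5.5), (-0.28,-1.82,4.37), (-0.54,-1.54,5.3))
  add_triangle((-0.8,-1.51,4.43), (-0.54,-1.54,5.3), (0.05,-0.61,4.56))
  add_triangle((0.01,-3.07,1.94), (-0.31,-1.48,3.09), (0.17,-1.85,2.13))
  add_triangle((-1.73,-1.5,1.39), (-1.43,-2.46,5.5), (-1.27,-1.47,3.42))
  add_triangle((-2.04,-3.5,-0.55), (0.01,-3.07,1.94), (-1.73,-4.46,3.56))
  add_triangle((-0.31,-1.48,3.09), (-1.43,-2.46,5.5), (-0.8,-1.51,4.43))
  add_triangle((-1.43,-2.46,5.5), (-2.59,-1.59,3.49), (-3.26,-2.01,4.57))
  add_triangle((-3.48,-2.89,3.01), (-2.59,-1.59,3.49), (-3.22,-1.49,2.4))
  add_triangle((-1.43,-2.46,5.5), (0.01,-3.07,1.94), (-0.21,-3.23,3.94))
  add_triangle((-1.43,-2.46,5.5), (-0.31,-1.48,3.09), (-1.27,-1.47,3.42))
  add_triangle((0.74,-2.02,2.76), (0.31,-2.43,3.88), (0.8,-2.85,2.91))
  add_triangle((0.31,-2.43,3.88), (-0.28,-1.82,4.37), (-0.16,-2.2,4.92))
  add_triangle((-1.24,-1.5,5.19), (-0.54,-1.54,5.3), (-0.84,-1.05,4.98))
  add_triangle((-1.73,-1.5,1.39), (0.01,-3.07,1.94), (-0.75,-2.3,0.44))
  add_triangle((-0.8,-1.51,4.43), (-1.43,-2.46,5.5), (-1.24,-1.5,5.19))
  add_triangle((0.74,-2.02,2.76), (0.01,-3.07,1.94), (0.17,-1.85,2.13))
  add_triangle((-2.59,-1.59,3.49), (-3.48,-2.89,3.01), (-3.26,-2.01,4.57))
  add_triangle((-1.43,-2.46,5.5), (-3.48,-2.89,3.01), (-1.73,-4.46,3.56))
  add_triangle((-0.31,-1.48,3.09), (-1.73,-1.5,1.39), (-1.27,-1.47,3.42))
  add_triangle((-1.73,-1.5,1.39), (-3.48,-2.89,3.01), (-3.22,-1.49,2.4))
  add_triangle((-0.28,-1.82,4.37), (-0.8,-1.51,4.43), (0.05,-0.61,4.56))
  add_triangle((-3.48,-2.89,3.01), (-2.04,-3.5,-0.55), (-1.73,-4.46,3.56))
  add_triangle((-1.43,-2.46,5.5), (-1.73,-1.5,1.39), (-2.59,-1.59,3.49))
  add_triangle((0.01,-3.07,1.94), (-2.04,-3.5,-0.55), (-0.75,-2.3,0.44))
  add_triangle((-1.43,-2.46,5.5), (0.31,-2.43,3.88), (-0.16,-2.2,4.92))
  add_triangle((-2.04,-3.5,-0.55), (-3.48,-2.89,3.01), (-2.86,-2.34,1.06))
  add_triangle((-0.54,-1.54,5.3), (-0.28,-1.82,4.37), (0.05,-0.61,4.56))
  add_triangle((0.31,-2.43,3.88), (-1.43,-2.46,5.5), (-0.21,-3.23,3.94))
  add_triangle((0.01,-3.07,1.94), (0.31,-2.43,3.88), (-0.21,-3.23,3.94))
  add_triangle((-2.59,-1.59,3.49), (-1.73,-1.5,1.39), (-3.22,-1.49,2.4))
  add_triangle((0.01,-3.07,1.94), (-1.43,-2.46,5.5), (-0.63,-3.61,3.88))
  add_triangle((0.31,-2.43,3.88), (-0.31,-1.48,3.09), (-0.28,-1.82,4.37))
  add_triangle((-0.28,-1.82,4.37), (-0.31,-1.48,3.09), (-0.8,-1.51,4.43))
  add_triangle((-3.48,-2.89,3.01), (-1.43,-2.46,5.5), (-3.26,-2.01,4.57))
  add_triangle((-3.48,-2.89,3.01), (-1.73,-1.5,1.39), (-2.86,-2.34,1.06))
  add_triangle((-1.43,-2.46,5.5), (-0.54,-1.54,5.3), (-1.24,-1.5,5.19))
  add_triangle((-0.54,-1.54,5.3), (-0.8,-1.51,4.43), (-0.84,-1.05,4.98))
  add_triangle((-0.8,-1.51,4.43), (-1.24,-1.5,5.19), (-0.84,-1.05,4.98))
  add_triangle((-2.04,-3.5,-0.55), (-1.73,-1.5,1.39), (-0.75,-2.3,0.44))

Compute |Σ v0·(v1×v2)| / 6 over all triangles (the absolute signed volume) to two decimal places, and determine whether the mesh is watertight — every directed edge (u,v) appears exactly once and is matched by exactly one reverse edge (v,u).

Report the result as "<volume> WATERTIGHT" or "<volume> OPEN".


Per-triangle v0·(v1×v2)/6:
  t1: +1.1836
  t2: -0.7061
  t3: -0.2966
  t4: -0.1840
  t5: +2.3780
  t6: +0.0480
  t7: +0.7771
  t8: +0.1376
  t9: -1.8415
  t10: +0.5485
  t11: +0.1189
  t12: -0.3356
  t13: +0.3814
  t14: +3.2436
  t15: -0.2448
  t16: -0.1076
  t17: +0.9836
  t18: +0.9520
  t19: -0.0072
  t20: +0.2382
  t21: -0.0306
  t22: +0.2471
  t23: -1.0710
  t24: -0.2176
  t25: -0.2361
  t26: +0.0639
  t27: +5.9525
  t28: -0.5359
  t29: +0.0872
  t30: -0.5681
  t31: +6.2200
  t32: -1.3183
  t33: -0.0067
  t34: +0.7133
  t35: +1.5279
  t36: +0.3545
  t37: +1.2558
  t38: +0.5580
  t39: -0.5643
  t40: +0.1192
  t41: -0.1450
  t42: -0.0999
  t43: +3.0159
  t44: -0.0541
  t45: +0.5476
  t46: -0.1877
  t47: -0.1565
  t48: -0.9601
Σ = +21.7780 → |volume| = 21.78

Directed edges: 144 total, each appears once with its reverse present → watertight.

21.78 WATERTIGHT


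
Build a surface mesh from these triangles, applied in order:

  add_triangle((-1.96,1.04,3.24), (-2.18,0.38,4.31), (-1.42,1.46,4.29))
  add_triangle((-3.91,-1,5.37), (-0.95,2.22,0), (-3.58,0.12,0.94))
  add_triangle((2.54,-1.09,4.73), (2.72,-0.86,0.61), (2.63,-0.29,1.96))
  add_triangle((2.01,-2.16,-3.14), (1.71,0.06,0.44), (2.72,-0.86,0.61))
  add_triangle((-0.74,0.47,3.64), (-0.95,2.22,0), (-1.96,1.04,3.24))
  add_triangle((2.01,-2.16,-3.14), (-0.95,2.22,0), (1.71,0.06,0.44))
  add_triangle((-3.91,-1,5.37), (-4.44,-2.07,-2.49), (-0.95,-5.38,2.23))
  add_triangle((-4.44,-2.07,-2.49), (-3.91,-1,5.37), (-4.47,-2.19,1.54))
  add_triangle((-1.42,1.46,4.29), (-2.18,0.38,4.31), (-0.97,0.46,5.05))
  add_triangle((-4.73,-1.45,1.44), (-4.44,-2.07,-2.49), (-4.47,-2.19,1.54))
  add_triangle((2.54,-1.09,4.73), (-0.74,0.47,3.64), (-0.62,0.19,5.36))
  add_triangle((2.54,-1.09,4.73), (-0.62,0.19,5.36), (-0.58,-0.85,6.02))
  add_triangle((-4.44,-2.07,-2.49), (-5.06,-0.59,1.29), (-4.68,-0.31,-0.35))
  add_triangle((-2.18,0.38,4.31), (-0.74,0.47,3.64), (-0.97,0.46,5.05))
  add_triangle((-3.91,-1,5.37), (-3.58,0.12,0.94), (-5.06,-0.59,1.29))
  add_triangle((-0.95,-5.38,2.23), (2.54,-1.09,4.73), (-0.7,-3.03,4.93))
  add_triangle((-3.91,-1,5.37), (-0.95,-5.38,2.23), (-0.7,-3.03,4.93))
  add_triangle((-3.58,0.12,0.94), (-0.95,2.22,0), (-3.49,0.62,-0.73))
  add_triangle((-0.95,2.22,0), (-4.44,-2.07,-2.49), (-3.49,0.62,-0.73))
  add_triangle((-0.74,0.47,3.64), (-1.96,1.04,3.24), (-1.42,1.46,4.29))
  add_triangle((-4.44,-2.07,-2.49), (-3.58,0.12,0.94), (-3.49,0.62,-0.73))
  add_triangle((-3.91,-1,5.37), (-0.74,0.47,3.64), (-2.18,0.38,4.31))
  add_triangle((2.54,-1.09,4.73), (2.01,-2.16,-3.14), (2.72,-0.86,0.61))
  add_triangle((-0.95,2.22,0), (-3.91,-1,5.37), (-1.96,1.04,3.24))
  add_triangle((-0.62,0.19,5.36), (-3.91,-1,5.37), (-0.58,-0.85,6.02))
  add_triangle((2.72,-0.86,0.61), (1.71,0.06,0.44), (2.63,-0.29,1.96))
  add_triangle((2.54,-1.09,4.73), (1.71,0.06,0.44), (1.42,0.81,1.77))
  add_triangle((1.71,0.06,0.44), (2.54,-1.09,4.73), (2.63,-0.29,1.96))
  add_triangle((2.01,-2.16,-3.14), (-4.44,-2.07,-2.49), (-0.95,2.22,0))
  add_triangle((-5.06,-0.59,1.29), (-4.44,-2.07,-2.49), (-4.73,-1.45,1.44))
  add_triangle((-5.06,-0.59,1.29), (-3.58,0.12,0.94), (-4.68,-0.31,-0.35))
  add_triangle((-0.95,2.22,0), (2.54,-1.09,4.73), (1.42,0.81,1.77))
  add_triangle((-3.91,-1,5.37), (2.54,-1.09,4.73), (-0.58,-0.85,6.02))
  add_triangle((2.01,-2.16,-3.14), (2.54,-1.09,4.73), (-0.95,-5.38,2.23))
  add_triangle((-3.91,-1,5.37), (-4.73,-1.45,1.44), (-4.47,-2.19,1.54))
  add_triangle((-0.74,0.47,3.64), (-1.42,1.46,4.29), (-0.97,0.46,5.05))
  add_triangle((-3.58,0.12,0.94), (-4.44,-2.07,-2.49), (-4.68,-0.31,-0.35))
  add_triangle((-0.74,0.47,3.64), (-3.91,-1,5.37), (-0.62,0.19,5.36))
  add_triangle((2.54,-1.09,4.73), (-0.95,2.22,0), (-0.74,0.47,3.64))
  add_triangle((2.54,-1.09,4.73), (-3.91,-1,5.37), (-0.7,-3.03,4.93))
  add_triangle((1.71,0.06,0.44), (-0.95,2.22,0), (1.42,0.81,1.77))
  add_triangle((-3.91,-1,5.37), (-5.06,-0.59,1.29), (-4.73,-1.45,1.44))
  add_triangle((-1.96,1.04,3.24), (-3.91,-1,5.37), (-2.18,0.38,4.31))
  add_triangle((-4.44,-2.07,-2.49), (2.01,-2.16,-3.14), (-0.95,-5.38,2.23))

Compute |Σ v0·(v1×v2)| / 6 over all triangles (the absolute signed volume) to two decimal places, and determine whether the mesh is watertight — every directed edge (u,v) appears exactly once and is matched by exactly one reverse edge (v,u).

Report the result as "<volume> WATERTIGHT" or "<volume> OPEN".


167.43 WATERTIGHT

Per-triangle v0·(v1×v2)/6:
  t1: +0.6559
  t2: +5.5023
  t3: +1.1996
  t4: +0.9387
  t5: +1.3943
  t6: +2.1933
  t7: +29.3126
  t8: -3.0576
  t9: +1.2232
  t10: +2.5826
  t11: +0.5820
  t12: +2.8020
  t13: +2.7400
  t14: -0.1580
  t15: +1.9946
  t16: +9.6347
  t17: +11.5664
  t18: +2.0746
  t19: +1.5324
  t20: -0.5087
  t21: +3.2769
  t22: +1.0376
  t23: +3.3423
  t24: +2.1902
  t25: +3.2480
  t26: +0.3592
  t27: +1.3552
  t28: +0.0129
  t29: +7.1878
  t30: +3.0509
  t31: +0.7048
  t32: +1.7338
  t33: +2.1637
  t34: +19.0607
  t35: +2.7289
  t36: +0.0327
  t37: -1.0718
  t38: +1.3410
  t39: +3.7358
  t40: +10.7699
  t41: +0.8491
  t42: +3.2062
  t43: +0.9869
  t44: +21.9220
Σ = +167.4295 → |volume| = 167.43

Directed edges: 132 total, each appears once with its reverse present → watertight.


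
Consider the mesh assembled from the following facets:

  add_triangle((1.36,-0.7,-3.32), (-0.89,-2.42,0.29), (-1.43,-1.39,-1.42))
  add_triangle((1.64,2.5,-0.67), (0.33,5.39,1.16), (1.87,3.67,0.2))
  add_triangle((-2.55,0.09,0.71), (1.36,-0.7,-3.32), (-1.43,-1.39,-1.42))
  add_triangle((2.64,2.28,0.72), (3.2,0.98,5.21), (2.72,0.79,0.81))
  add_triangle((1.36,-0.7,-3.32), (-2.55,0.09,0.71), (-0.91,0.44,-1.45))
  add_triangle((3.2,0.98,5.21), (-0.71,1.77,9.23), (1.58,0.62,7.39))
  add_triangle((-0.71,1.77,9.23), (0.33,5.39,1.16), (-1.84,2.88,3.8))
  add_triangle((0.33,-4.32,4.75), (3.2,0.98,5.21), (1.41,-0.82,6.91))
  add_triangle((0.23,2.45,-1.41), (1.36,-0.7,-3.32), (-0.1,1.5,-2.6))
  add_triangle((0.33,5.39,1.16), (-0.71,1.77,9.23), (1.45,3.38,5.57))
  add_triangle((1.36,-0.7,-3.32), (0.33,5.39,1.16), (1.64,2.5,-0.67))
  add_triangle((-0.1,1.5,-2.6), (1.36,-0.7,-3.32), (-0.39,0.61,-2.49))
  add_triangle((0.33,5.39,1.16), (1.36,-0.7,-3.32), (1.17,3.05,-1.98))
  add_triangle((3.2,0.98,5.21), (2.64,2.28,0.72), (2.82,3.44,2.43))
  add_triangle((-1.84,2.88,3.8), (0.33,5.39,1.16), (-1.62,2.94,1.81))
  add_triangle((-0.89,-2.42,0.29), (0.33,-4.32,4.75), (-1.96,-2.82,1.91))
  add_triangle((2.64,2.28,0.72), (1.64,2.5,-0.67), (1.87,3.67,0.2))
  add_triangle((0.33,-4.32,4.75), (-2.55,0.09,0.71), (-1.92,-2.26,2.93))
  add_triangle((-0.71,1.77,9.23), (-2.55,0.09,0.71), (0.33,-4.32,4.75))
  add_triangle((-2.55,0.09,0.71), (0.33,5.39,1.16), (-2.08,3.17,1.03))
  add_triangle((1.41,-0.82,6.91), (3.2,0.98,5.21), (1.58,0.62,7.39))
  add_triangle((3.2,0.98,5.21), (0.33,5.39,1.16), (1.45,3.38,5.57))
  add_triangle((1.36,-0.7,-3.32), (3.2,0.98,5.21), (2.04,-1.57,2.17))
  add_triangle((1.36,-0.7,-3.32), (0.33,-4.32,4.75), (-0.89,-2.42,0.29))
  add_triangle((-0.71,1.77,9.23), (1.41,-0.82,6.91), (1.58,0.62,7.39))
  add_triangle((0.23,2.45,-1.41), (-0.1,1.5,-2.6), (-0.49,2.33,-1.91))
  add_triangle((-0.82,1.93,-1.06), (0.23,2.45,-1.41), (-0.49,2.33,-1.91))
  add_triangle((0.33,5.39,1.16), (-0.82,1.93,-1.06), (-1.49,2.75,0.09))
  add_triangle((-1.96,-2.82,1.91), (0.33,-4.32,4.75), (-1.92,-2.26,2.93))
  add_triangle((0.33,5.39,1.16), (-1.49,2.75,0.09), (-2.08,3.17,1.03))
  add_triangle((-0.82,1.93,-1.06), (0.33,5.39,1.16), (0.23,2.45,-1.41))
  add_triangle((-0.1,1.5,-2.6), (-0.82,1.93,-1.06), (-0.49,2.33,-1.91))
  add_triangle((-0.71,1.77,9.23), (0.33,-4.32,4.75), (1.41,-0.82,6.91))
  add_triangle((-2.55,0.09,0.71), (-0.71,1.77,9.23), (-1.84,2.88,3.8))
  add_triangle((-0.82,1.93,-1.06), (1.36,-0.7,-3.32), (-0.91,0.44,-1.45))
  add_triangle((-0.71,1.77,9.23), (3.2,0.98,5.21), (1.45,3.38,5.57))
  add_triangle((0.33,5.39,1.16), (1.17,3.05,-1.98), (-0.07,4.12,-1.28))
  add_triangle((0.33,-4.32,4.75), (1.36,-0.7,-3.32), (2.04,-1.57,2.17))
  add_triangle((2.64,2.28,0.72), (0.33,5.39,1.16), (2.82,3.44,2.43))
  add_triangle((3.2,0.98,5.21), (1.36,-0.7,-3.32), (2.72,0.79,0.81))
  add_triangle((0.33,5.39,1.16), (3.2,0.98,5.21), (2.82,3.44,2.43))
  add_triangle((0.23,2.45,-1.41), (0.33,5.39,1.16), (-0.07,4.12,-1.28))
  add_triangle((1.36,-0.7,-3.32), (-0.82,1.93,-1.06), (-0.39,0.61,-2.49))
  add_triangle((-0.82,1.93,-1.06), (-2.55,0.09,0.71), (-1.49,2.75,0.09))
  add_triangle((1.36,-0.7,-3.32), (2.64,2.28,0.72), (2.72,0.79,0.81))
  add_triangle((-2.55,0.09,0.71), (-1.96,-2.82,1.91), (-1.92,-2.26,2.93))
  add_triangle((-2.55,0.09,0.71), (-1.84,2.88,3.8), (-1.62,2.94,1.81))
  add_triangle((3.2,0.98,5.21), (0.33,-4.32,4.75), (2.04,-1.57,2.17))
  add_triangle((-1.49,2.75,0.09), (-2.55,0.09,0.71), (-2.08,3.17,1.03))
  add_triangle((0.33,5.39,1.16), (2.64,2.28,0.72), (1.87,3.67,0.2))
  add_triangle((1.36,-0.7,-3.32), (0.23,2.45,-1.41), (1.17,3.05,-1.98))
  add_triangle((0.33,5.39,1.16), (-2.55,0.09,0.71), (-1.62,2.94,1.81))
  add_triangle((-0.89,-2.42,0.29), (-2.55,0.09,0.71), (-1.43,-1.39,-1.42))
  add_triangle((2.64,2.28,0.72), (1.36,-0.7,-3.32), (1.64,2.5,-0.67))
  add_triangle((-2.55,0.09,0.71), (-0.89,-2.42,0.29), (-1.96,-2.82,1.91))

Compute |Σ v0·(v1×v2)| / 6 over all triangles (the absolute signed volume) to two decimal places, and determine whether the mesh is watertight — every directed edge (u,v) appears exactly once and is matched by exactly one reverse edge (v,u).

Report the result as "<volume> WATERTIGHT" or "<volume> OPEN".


202.53 OPEN

Per-triangle v0·(v1×v2)/6:
  t1: +2.2964
  t2: +0.9976
  t3: +1.2969
  t4: +2.9219
  t5: +0.9819
  t6: +4.3524
  t7: +13.6907
  t8: +8.0676
  t9: +1.3772
  t10: +13.4417
  t11: +2.7111
  t12: +0.8663
  t13: +0.5230
  t14: +3.2206
  t15: +3.0099
  t16: +2.7920
  t17: +0.8624
  t18: +0.4040
  t19: +20.1294
  t20: +0.6125
  t21: +3.5514
  t22: +8.0774
  t23: +5.7924
  t24: +5.3953
  t25: +4.7088
  t26: +0.4467
  t27: +0.2473
  t28: +1.7750
  t29: +2.4911
  t30: +1.5433
  t31: +1.7387
  t32: +0.1767
  t33: +13.3286
  t34: +8.3681
  t35: +1.2746
  t36: +12.8610
  t37: +2.6770
  t38: +6.0712
  t39: +3.2578
  t40: +2.0278
  t41: +6.9522
  t42: -0.7165
  t43: -0.8925
  t44: +1.2145
  t45: +2.5882
  t46: +1.5916
  t47: +2.4022
  t48: +7.6460
  t49: +0.9444
  t50: +1.6638
  t51: +1.2125
  t52: +1.5859
  t53: +1.9201
  t54: +2.6814
  t55: +1.3696
Σ = +202.5289 → |volume| = 202.53

Directed edges: 165 total; 9 unmatched, e.g. (-2.55,0.09,0.71)→(-0.91,0.44,-1.45) → open.


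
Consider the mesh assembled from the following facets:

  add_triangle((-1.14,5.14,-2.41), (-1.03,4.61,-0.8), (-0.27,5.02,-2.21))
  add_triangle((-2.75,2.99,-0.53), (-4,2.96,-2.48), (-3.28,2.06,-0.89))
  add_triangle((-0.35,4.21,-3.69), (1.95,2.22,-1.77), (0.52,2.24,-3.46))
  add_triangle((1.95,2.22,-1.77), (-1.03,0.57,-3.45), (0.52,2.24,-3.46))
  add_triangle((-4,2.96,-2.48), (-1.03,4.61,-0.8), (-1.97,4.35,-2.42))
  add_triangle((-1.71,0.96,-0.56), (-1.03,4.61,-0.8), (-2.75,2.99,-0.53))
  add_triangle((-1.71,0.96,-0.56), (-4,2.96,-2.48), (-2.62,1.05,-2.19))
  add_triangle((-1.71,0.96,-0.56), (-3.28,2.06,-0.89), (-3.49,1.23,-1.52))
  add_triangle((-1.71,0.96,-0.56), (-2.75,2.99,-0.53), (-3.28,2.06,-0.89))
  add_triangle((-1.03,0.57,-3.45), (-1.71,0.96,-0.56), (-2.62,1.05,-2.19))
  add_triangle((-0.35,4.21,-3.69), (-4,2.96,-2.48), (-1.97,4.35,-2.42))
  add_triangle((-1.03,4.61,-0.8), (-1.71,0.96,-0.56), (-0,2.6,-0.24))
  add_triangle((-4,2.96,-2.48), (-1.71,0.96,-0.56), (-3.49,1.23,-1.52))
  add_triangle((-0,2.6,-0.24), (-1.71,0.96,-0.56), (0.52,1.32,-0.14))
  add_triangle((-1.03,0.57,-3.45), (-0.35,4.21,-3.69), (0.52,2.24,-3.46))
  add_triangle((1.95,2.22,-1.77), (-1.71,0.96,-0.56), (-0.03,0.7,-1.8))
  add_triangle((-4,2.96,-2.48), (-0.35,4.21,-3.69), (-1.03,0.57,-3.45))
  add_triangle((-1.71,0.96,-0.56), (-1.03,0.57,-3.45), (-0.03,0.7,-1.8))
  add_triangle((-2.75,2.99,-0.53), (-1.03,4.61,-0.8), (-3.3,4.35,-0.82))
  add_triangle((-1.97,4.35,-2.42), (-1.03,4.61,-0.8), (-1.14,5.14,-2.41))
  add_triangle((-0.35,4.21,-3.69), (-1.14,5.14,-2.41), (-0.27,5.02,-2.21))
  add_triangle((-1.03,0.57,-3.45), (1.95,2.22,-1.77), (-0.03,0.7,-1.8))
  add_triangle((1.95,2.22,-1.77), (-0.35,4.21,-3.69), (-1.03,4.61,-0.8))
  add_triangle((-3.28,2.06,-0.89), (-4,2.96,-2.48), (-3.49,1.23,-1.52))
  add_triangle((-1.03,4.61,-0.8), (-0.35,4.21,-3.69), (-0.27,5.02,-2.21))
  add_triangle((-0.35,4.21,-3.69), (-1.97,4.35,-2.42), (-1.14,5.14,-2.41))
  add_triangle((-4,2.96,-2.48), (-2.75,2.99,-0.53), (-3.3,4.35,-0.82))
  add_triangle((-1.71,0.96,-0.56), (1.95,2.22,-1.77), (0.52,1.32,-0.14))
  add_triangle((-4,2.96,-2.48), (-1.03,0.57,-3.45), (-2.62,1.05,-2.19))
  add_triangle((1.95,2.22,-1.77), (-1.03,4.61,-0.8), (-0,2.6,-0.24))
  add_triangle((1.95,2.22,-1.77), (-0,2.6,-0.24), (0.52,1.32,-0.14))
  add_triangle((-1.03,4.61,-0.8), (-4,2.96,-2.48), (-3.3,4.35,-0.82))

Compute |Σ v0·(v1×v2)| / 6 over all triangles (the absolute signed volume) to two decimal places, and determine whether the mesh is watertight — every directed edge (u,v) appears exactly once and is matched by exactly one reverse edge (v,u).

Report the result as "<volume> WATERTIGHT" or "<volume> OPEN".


33.69 WATERTIGHT

Per-triangle v0·(v1×v2)/6:
  t1: +0.9846
  t2: +1.0157
  t3: +2.3288
  t4: +0.6563
  t5: +2.7634
  t6: -0.6165
  t7: +0.4115
  t8: -0.0148
  t9: -0.0528
  t10: -0.3702
  t11: +3.5393
  t12: +0.0671
  t13: -0.3200
  t14: -0.1197
  t15: +2.4939
  t16: -1.2222
  t17: +7.8502
  t18: -0.6102
  t19: +0.0843
  t20: +1.1749
  t21: +1.3117
  t22: -0.0114
  t23: +4.9334
  t24: +0.8736
  t25: -1.3288
  t26: +1.6680
  t27: +0.7140
  t28: -0.8134
  t29: +1.5934
  t30: +1.0150
  t31: +0.3373
  t32: +3.3502
Σ = +33.6867 → |volume| = 33.69

Directed edges: 96 total, each appears once with its reverse present → watertight.


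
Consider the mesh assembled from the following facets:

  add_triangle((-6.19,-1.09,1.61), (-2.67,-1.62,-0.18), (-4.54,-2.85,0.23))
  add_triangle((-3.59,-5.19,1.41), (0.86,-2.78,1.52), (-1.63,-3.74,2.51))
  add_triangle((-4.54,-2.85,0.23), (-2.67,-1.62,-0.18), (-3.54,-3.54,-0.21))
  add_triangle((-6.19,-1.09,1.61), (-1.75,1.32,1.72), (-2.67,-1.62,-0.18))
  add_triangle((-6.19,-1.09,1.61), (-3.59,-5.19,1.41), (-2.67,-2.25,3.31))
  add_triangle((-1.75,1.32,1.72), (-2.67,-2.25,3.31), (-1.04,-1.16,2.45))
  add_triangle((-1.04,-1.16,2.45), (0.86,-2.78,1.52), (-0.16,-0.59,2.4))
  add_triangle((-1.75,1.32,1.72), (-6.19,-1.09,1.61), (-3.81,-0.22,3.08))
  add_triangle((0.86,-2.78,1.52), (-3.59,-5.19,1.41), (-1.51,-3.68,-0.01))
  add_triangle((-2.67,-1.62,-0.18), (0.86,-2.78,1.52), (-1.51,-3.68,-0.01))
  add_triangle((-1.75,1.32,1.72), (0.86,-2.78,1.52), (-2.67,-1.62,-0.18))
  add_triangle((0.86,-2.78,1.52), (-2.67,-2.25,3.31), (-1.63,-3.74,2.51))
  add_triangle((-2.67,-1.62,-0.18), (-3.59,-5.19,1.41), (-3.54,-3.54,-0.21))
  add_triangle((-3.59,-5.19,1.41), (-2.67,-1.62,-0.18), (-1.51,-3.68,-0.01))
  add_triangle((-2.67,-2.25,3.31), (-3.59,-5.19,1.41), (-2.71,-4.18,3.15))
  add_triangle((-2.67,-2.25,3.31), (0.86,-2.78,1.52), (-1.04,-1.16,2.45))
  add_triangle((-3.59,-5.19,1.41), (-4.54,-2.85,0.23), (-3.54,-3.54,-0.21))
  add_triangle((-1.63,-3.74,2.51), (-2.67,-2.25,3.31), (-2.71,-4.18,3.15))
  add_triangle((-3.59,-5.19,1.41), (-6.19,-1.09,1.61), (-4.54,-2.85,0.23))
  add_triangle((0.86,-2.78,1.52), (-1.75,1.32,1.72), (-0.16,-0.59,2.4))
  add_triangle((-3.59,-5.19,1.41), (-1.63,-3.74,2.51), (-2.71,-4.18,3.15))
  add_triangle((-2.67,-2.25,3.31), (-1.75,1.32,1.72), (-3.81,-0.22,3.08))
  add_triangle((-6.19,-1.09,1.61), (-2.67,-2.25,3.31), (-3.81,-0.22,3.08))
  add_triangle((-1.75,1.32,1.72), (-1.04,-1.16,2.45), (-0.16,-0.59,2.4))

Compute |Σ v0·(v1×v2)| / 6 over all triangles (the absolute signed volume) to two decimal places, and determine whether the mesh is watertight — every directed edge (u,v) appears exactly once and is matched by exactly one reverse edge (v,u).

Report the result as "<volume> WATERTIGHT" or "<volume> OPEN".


Per-triangle v0·(v1×v2)/6:
  t1: +0.7220
  t2: +2.9632
  t3: +0.3309
  t4: -0.0316
  t5: +11.4242
  t6: +1.3868
  t7: +1.0583
  t8: +2.9206
  t9: +3.1158
  t10: -1.6633
  t11: -4.2501
  t12: +1.9602
  t13: -0.9850
  t14: +1.9088
  t15: +2.3639
  t16: +1.4839
  t17: +2.0896
  t18: +0.6336
  t19: +5.4785
  t20: -0.9039
  t21: +1.4332
  t22: +1.4455
  t23: +5.0526
  t24: +0.9760
Σ = +40.9135 → |volume| = 40.91

Directed edges: 72 total, each appears once with its reverse present → watertight.

40.91 WATERTIGHT


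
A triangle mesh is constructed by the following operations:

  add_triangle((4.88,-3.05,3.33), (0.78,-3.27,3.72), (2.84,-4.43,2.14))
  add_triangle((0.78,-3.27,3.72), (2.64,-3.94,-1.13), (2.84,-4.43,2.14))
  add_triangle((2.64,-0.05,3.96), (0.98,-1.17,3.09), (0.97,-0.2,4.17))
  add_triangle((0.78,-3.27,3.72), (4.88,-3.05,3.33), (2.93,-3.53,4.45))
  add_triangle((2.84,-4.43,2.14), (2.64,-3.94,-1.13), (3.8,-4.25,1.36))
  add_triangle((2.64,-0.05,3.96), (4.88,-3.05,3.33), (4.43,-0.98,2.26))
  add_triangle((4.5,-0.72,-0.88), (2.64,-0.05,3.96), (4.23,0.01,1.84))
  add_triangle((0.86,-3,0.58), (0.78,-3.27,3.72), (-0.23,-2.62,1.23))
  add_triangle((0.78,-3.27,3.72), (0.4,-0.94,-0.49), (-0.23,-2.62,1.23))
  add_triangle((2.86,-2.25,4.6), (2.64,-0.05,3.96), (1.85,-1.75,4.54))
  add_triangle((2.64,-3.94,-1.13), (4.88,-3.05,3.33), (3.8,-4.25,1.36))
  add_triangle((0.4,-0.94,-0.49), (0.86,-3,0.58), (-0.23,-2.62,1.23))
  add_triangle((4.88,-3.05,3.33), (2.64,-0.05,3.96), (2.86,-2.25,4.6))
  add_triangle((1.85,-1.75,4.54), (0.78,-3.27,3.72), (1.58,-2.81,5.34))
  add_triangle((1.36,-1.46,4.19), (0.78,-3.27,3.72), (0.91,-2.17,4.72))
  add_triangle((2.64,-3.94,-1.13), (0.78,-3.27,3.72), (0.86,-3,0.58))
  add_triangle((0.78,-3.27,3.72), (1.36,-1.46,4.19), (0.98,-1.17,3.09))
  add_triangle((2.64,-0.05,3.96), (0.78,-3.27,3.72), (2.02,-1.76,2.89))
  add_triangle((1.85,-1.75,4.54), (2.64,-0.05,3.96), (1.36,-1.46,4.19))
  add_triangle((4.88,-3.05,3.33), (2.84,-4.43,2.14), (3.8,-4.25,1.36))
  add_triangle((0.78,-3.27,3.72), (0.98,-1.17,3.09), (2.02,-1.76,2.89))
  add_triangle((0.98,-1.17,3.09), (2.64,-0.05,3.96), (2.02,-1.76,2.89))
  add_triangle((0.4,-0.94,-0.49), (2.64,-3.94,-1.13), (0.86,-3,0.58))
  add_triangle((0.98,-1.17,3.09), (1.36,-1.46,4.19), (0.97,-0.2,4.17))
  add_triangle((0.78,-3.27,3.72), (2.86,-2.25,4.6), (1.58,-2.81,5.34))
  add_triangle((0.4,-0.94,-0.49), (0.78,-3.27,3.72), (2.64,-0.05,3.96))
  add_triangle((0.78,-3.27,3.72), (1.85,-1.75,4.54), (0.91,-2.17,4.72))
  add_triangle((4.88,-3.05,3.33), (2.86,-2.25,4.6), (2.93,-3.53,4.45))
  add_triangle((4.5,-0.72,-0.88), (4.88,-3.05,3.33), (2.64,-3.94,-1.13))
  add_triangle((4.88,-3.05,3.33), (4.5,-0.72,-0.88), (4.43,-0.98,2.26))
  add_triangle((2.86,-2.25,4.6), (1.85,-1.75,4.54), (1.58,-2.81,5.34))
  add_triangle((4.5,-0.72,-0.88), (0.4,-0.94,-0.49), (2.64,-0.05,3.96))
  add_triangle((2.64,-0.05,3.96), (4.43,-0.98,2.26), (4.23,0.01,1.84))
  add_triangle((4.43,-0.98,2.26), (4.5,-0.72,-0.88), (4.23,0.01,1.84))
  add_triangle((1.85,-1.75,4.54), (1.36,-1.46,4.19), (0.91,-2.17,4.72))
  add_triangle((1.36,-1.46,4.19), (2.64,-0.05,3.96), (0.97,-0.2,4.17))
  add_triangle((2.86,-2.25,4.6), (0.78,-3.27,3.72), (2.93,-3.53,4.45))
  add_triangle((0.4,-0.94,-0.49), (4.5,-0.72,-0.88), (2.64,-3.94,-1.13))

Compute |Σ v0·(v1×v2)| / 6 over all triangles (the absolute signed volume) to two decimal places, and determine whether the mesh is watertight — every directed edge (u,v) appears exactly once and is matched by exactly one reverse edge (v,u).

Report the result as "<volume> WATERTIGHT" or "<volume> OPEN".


53.49 WATERTIGHT

Per-triangle v0·(v1×v2)/6:
  t1: +6.4264
  t2: +2.7677
  t3: -1.2460
  t4: +1.1417
  t5: +2.3500
  t6: +4.1332
  t7: -1.5608
  t8: +1.4577
  t9: -0.8943
  t10: +1.4714
  t11: +2.1739
  t12: +0.2823
  t13: +4.2584
  t14: -0.4095
  t15: -0.7006
  t16: +2.1832
  t17: +0.0038
  t18: +2.1323
  t19: +0.5085
  t20: +2.9707
  t21: -1.1949
  t22: -1.2982
  t23: +0.3839
  t24: +0.0451
  t25: +1.7022
  t26: -2.6074
  t27: +1.2126
  t28: +2.7373
  t29: +12.3474
  t30: +4.4492
  t31: +0.7756
  t32: -2.8259
  t33: +1.9501
  t34: +2.1529
  t35: +0.2111
  t36: +1.5415
  t37: +1.7720
  t38: +0.6831
Σ = +53.4878 → |volume| = 53.49

Directed edges: 114 total, each appears once with its reverse present → watertight.


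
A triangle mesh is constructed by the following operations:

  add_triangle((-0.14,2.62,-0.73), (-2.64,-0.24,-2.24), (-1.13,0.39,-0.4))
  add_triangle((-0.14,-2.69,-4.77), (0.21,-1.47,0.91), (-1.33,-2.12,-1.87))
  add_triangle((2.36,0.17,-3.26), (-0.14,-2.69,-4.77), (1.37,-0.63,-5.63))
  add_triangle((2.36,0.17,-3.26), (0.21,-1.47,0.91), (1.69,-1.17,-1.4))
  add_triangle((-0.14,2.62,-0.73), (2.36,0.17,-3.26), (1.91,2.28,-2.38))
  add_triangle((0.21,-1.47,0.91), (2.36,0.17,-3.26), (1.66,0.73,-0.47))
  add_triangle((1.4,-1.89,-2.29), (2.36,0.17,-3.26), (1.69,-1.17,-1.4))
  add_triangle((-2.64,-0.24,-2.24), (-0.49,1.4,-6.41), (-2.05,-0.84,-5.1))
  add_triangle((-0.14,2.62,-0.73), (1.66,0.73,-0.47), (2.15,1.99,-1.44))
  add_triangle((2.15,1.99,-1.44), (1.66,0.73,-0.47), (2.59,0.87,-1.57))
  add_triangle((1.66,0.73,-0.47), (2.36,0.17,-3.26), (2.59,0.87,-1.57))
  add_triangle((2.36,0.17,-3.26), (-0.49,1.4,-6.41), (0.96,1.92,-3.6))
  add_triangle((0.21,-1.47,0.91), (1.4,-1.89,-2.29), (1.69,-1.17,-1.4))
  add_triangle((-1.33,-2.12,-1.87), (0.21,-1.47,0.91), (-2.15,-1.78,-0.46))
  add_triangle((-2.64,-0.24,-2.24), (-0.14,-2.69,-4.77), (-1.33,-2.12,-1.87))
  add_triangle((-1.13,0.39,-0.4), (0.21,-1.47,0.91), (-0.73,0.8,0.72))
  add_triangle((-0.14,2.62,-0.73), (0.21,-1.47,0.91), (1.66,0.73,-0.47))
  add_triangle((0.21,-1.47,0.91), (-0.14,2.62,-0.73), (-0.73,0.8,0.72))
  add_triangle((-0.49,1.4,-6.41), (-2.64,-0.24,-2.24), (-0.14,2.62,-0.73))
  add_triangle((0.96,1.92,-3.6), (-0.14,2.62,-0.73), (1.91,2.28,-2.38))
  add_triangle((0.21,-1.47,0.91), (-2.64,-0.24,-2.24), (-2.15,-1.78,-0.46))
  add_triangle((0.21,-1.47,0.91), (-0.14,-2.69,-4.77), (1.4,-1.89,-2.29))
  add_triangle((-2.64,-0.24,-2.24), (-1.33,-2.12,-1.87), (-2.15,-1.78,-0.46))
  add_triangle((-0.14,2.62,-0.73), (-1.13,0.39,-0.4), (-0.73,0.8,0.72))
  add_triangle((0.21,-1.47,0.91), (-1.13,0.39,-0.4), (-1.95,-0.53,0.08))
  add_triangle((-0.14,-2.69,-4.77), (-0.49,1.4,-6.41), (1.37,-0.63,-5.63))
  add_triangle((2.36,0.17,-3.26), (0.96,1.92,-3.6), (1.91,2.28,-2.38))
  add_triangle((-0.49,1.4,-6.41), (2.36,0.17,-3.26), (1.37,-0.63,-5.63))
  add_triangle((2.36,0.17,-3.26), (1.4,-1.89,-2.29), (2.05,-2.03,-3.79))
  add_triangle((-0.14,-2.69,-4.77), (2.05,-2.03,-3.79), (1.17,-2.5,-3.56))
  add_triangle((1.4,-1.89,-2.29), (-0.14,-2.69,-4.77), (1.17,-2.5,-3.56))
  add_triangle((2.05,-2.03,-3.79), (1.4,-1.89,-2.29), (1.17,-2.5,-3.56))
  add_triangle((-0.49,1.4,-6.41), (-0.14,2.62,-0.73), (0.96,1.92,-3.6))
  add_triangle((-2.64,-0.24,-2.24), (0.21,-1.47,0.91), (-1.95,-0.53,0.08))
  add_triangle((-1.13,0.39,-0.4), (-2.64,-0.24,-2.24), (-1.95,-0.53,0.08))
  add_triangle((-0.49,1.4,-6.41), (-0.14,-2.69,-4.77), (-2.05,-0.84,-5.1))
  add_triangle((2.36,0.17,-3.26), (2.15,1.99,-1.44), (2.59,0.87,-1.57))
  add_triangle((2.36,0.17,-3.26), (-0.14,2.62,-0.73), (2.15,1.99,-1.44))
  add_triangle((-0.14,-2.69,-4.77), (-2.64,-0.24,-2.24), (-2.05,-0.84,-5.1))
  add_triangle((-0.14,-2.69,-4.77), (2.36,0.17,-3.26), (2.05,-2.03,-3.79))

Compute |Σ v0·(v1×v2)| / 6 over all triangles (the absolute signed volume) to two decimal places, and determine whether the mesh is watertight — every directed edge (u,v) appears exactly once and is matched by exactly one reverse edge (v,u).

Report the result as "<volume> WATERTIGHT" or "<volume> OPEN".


69.71 WATERTIGHT

Per-triangle v0·(v1×v2)/6:
  t1: +0.7798
  t2: +2.1656
  t3: +2.5172
  t4: +0.0639
  t5: -1.0454
  t6: +1.3531
  t7: +0.9127
  t8: +3.8599
  t9: +0.3943
  t10: +0.3036
  t11: +0.0080
  t12: +3.8755
  t13: +0.7028
  t14: +1.2497
  t15: +3.2177
  t16: +0.3438
  t17: +0.3866
  t18: +0.2043
  t19: +6.5552
  t20: +1.9098
  t21: -0.3836
  t22: +2.2260
  t23: +1.7170
  t24: +0.5441
  t25: -0.0134
  t26: +6.7315
  t27: +2.1043
  t28: +4.1412
  t29: +0.4453
  t30: +0.9547
  t31: +0.0322
  t32: +0.3771
  t33: +3.3489
  t34: +1.0229
  t35: +0.4628
  t36: +7.0876
  t37: +1.0379
  t38: +2.2492
  t39: +2.6211
  t40: +3.2413
Σ = +69.7064 → |volume| = 69.71

Directed edges: 120 total, each appears once with its reverse present → watertight.
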